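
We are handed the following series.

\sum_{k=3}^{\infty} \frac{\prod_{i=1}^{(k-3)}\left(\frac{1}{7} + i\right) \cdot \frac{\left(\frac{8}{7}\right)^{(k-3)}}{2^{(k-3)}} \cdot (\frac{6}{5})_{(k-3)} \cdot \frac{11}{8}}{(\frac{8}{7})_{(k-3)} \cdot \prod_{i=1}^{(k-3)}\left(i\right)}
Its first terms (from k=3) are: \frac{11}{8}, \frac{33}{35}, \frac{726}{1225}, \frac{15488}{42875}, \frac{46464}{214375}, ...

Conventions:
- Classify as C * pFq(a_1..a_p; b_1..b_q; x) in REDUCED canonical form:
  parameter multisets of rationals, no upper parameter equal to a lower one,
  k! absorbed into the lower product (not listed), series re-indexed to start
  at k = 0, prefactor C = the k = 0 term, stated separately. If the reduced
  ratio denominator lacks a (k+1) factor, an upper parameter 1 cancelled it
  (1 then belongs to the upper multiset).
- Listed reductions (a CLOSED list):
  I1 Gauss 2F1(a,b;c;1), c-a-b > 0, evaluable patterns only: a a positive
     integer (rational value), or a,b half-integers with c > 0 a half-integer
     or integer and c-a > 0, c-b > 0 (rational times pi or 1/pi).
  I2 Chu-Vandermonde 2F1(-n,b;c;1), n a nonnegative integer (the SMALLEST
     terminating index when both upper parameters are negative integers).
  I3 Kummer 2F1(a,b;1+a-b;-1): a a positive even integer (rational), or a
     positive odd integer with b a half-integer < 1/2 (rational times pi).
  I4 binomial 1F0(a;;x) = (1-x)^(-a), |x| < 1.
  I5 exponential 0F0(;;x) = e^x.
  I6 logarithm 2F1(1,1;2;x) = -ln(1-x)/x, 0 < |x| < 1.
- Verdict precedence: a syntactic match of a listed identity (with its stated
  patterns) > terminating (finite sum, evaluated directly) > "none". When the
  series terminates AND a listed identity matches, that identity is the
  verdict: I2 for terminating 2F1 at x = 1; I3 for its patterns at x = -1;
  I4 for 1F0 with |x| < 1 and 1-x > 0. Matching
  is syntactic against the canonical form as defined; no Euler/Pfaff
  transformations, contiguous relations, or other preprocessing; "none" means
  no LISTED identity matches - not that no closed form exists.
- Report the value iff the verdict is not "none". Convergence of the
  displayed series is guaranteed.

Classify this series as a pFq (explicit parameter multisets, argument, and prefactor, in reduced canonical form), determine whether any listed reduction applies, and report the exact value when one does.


Key step: from the first term \frac{11}{8}: the two k-th powers (C = 11/8, x = 4/7) combine into one argument.
Term ratio: r(k) = \frac{4}{7} * (k+\frac{6}{5}) / [(k+1)] ; factor over Q: parameters, x = \frac{4}{7}, and C = \frac{11}{8}.

Reduced: x = \frac{4}{7}, 1F0, upper = {\frac{6}{5}}, lower = {-}, C = \frac{11}{8}. Verdict at x = \frac{4}{7}: the I4 binomial reduction matches (the 1F0 binomial series: exponent -6/5, x = \frac{4}{7}). Value: \frac{11}{8} \cdot \left(\frac{3}{7}\right)^{-\frac{6}{5}}.


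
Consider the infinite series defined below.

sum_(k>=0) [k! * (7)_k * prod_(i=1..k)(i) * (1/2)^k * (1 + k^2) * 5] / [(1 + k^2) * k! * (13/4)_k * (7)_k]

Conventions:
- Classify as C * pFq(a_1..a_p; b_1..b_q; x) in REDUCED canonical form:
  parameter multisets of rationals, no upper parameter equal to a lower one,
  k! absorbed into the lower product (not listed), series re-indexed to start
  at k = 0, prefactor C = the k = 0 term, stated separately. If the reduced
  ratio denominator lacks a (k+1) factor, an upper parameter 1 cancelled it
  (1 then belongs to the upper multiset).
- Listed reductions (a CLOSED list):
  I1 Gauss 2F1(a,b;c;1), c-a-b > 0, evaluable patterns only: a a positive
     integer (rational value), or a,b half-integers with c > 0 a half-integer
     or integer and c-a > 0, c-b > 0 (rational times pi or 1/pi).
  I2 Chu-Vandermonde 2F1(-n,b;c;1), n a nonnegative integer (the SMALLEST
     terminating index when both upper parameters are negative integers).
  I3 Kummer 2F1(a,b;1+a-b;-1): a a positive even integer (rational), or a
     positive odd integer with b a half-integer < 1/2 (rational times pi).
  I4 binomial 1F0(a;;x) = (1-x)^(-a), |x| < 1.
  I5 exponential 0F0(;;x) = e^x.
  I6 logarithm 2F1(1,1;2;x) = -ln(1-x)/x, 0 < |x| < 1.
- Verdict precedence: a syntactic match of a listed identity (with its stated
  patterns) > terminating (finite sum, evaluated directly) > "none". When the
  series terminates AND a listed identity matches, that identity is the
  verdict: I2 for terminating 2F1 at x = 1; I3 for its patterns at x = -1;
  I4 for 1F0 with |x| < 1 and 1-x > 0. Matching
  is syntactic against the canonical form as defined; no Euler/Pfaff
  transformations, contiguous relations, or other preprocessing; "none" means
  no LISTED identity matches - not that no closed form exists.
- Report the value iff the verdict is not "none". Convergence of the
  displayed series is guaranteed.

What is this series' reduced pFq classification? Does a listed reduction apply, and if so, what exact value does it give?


The tell: t_0 = 5 here, and the running product (prefactor 5) telescopes to a rising factorial.
Step ratio: r(k) = (1/2) * (k+1) (k+1) / [(k+13/4) (k+1)] ; factor over Q: parameters, x = (1/2), and C = 5.

Classification (C = 5): 2F1 with upper {1, 1}, lower {13/4}, argument x = 1/2. Verdict: none. Every listed pattern misses the 2F1 form at 1/2, upper {1, 1}.


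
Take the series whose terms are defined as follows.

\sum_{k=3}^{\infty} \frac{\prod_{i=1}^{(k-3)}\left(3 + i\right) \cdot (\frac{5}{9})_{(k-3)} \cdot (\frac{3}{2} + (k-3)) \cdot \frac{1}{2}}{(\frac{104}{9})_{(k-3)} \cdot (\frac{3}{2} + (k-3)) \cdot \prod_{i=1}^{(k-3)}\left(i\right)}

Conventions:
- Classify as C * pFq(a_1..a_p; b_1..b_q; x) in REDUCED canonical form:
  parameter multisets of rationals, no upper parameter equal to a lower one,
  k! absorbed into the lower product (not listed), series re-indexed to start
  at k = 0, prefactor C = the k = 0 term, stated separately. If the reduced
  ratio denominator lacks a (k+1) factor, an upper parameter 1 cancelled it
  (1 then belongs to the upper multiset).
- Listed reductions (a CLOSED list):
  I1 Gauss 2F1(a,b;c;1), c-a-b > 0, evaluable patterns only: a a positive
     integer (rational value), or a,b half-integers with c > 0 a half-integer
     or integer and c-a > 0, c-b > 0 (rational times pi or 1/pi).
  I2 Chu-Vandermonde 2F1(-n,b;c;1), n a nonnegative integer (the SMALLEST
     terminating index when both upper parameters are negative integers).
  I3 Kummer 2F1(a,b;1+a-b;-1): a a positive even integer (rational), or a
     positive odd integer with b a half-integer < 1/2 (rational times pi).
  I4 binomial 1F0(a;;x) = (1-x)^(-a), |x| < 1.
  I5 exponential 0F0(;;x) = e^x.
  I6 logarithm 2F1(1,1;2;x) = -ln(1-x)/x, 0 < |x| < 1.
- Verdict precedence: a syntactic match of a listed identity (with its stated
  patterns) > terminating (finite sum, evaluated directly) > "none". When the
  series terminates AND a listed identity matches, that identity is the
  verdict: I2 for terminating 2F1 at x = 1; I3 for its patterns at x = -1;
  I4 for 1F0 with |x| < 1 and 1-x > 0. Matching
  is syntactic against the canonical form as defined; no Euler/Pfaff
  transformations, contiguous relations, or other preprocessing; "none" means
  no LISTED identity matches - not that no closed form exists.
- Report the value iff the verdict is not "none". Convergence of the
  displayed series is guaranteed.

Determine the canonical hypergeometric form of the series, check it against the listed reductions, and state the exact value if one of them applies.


x = 1 here; the reduced form reads 2F1, upper {\frac{5}{9}, 4}, lower {\frac{104}{9}}, C = \frac{1}{2}. Verdict: the Gauss summation I1 fires (x = 1: the Gamma ratio telescopes since c-a-b = 7 > 0 and a = 4 in Z>0). Hence: \frac{152779}{236196}.

Key observation: t_0 = \frac{1}{2} here, and the running product (C = 1/2) telescopes to a rising factorial.
Term ratio: r(k) = 1 * (k+\frac{5}{9}) (k+4) / [(k+\frac{104}{9}) (k+1)] - rational in k, leading ratio 1; with t_0 = \frac{1}{2}, classification follows.


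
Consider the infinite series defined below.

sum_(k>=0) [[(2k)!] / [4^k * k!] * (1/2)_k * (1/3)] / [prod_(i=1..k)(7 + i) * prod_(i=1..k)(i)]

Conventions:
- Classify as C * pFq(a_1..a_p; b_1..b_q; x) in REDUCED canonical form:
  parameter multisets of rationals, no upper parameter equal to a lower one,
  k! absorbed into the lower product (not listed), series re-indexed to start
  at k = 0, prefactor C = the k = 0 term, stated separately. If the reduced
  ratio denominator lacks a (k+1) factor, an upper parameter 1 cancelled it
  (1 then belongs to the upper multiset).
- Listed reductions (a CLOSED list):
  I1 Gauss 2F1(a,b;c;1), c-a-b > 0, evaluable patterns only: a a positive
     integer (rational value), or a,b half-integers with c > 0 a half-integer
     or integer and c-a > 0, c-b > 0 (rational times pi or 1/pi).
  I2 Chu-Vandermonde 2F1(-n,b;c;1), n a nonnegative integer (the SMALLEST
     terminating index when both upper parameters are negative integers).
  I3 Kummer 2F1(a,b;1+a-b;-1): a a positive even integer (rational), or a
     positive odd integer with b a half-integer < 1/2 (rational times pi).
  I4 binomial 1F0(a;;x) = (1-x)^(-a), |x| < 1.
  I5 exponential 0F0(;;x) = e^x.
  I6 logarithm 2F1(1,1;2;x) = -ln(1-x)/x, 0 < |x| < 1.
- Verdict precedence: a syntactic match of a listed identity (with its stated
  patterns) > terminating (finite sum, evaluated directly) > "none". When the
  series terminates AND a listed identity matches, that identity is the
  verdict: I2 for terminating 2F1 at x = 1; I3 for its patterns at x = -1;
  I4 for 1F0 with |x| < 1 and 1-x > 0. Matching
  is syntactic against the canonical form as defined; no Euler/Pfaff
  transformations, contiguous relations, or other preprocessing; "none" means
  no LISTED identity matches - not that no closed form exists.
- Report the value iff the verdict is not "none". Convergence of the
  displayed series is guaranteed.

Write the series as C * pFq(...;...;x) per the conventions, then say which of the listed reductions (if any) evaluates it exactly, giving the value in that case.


Prefactor 1/3, argument 1: 2F1 with upper {1/2, 1/2} over lower {8}. Verdict: the half-integer Gauss pattern (I1) applies (x = 1; upper {1/2, 1/2} half-integers, c = 8 in the evaluable pattern). Its exact value is (4194304/3864861) / pi.

First insight: with t_0 = 1/3, the product of the first k integers (C = 1/3) is k!.
Ratio: r(k) = 1 * (k+1/2) (k+1/2) / [(k+8) (k+1)] - poly over poly, x = 1 from leading terms; C = 1/3 at k = 0.


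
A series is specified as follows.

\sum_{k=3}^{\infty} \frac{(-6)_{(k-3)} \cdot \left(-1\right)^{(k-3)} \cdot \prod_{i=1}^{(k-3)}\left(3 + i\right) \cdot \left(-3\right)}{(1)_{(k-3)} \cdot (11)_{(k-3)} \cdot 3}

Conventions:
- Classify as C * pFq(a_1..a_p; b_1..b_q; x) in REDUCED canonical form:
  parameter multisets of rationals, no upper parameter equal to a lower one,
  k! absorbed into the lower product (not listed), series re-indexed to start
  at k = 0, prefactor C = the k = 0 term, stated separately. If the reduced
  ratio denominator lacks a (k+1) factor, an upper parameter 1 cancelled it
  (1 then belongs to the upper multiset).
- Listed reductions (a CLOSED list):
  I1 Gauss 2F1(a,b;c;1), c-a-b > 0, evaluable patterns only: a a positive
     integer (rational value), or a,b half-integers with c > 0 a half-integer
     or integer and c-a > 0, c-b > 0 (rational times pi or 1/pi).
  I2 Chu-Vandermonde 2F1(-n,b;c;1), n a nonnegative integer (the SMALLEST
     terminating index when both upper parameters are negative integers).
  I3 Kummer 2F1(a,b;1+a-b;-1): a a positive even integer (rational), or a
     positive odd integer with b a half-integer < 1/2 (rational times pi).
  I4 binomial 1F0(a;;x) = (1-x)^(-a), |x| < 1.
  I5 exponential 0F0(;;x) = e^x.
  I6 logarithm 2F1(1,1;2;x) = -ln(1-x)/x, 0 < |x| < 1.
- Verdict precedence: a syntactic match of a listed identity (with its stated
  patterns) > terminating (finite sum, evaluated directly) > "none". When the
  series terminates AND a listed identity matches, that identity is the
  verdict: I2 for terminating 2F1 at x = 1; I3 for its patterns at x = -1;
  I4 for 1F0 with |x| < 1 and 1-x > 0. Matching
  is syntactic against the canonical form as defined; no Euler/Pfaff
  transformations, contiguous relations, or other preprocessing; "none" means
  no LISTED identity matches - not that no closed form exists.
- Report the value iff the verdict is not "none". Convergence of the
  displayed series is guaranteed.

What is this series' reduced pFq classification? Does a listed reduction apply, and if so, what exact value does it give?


With C = -1: the canonical form is 2F1(-6, 4; 11; -1). Verdict: Kummer's theorem (I3) matches (x = -1; c = 11 equals 1+a-b for upper {-6, 4}: listed pattern). Sum: -\frac{15}{2}.

Key observation: t_0 = -1 here, and (1)_k (prefactor -1) is k! itself.
Consecutive-term ratio: r(k) = -1 * (k-6) (k+4) / [(k+11) (k+1)] - rational in k. x = -1; t_0 = -1; negate the roots.


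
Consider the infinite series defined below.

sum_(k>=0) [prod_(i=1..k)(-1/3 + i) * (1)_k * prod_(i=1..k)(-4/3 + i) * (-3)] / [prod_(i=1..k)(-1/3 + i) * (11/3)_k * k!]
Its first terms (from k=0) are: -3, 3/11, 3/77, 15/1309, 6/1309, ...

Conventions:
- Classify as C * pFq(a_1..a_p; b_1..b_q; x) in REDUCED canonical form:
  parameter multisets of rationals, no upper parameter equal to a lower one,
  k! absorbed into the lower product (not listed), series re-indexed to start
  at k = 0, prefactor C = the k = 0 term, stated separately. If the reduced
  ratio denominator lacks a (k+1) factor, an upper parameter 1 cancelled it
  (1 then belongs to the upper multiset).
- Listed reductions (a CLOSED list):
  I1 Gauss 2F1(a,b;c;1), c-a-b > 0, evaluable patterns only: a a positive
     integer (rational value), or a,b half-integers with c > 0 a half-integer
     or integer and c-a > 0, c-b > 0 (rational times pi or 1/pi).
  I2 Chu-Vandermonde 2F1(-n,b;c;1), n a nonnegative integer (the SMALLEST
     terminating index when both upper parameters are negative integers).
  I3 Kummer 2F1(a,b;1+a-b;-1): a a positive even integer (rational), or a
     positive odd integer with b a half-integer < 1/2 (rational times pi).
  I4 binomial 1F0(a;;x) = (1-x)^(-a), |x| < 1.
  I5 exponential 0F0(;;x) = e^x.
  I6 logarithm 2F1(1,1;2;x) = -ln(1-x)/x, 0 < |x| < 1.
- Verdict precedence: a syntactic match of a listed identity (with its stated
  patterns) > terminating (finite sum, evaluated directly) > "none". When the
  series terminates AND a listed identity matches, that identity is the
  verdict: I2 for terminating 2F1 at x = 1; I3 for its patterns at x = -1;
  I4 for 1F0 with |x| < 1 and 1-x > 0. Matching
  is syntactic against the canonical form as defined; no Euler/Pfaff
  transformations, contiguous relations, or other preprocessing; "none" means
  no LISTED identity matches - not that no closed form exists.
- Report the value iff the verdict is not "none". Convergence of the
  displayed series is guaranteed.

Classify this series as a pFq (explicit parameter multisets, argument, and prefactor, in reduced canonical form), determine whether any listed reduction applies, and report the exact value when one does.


x = 1 here; the reduced form reads 2F1, upper {-1/3, 1}, lower {11/3}, C = -3. Verdict (x = 1): the Gauss summation I1 applies (x = 1: the Gamma ratio telescopes since c-a-b = 3 > 0 and a = 1 in Z>0). Value: -8/3.

First insight: from the first term -3: the lower running product (prefactor -3) is a rising factorial.
Step ratio: r(k) = 1 * (k-1/3) (k+1) / [(k+11/3) (k+1)] - rational in k. x = 1; t_0 = -3; negate the roots.


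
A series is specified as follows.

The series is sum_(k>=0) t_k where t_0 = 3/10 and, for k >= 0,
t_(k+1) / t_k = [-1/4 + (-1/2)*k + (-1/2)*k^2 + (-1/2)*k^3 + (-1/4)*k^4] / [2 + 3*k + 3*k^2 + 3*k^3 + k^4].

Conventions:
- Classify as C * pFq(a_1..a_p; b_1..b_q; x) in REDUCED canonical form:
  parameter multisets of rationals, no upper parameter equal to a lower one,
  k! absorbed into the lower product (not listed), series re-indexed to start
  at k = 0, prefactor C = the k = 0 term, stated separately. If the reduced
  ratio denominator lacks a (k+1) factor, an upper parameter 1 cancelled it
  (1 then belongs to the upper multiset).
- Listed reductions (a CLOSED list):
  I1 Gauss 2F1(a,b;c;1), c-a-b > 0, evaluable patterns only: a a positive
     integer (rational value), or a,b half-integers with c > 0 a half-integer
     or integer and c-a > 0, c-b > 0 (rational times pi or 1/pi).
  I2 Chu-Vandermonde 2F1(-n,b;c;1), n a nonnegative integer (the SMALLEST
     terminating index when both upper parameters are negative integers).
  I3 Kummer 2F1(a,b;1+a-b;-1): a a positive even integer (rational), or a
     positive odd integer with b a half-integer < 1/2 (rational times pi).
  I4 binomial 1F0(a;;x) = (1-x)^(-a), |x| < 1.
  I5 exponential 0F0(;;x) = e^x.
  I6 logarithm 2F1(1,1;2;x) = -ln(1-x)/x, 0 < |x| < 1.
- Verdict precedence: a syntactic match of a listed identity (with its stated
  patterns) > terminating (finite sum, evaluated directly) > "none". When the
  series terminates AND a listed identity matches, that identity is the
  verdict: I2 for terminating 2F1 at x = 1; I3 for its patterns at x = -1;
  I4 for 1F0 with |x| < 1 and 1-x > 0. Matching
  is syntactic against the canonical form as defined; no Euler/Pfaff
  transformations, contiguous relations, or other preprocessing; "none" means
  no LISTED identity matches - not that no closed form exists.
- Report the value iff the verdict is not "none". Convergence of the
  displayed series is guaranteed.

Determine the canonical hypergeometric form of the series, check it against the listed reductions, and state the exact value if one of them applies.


This is 3/10 * 2F1(1, 1; 2; -1/4) in reduced canonical form. Verdict at x = -1/4: the logarithmic series (I6) matches (the logarithm: parameters (1,1;2), x = -1/4). Its exact value is (6/5) * ln(5/4).

First insight: from the first term 3/10: factor the ratio over Q (prefactor 3/10): negated roots = parameters.
Ratio: r(k) = (-1/4) * (k+1) (k+1) / [(k+2) (k+1)] - rational; roots negated = parameters, x = (-1/4), C = 3/10.


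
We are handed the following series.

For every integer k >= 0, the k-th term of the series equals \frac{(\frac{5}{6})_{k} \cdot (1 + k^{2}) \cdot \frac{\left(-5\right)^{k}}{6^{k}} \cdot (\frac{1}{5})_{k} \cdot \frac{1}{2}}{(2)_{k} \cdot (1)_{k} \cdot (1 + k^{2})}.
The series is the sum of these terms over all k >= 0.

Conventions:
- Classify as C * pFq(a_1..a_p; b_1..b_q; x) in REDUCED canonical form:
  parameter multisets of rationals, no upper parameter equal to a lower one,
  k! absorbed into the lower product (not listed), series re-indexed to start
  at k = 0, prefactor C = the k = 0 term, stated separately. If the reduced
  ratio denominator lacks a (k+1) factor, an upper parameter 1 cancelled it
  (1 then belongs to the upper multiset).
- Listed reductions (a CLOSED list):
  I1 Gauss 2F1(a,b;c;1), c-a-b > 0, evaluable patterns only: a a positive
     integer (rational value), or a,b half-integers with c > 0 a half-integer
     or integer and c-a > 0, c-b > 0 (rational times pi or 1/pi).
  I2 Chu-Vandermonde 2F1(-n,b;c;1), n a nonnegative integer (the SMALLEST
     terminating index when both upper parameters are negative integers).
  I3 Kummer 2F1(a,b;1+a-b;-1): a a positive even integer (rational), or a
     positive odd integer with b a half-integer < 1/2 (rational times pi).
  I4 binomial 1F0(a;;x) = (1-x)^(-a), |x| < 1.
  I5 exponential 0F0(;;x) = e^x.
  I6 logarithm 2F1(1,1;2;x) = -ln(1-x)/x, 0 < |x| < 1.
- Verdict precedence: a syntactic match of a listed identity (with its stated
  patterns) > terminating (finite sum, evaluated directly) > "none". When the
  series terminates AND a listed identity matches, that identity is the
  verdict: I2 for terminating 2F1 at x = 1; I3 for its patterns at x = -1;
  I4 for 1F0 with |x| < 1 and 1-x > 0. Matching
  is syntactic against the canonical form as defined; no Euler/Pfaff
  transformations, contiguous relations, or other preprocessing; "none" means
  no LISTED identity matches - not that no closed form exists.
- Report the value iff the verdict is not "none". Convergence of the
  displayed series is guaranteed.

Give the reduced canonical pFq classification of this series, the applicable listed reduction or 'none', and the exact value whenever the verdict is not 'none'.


At argument -\frac{5}{6}: a 2F1 with upper {\frac{1}{5}, \frac{5}{6}}, lower {2}, scaled by C = \frac{1}{2}. Verdict: none. A 2F1 with upper {\frac{1}{5}, \frac{5}{6}} fits none of I1-I6 at x = -\frac{5}{6}; the sum runs forever.

The tell: from the first term \frac{1}{2}: the two geometric factors (C = 1/2, x = -5/6) combine into one argument.
Term ratio: r(k) = -\frac{5}{6} * (k+\frac{1}{5}) (k+\frac{5}{6}) / [(k+2) (k+1)] - rational; roots negated = parameters, x = -\frac{5}{6}, C = \frac{1}{2}.


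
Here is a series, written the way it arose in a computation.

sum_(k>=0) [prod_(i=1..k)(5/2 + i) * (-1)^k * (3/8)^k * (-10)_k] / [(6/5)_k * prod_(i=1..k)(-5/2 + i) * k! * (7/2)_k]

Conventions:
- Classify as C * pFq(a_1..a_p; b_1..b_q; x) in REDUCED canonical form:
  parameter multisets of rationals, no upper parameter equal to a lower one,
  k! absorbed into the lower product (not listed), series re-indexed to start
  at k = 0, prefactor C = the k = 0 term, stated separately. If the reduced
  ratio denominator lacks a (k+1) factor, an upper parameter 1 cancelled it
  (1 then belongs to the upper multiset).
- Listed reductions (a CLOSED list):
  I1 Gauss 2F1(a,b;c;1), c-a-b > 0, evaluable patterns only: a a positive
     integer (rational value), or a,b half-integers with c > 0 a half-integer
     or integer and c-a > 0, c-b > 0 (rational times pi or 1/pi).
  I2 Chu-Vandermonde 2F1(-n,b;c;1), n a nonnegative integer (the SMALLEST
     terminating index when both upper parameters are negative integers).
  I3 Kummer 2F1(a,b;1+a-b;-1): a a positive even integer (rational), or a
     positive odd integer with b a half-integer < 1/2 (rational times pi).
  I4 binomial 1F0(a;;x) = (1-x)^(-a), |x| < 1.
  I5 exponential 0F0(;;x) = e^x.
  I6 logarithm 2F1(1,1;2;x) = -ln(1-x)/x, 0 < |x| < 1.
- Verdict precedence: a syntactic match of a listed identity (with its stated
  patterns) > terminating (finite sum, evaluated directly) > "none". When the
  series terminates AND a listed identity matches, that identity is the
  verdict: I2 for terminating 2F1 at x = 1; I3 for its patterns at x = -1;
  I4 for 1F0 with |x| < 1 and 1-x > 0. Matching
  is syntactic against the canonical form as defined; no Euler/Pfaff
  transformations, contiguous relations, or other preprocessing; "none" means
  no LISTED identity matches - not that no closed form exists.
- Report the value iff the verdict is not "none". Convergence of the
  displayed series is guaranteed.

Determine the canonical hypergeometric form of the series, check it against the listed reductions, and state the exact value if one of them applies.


Reduced: x = -3/8, 1F2, upper = {-10}, lower = {-3/2, 6/5}, C = 1. Verdict: terminating. (-10)_k vanishes past k = 10, leaving a 11-term sum, computed directly. Value: 266859758282336751767/61693333826061729792.

First insight: t_0 being 1, the parameter 7/2 appears in both the upper and lower lists and cancels.
Adjacent-term ratio: r(k) = (-3/8) * (k-10) / [(k-3/2) (k+6/5) (k+1)] - poly over poly, x = (-3/8) from leading terms; C = 1 at k = 0.


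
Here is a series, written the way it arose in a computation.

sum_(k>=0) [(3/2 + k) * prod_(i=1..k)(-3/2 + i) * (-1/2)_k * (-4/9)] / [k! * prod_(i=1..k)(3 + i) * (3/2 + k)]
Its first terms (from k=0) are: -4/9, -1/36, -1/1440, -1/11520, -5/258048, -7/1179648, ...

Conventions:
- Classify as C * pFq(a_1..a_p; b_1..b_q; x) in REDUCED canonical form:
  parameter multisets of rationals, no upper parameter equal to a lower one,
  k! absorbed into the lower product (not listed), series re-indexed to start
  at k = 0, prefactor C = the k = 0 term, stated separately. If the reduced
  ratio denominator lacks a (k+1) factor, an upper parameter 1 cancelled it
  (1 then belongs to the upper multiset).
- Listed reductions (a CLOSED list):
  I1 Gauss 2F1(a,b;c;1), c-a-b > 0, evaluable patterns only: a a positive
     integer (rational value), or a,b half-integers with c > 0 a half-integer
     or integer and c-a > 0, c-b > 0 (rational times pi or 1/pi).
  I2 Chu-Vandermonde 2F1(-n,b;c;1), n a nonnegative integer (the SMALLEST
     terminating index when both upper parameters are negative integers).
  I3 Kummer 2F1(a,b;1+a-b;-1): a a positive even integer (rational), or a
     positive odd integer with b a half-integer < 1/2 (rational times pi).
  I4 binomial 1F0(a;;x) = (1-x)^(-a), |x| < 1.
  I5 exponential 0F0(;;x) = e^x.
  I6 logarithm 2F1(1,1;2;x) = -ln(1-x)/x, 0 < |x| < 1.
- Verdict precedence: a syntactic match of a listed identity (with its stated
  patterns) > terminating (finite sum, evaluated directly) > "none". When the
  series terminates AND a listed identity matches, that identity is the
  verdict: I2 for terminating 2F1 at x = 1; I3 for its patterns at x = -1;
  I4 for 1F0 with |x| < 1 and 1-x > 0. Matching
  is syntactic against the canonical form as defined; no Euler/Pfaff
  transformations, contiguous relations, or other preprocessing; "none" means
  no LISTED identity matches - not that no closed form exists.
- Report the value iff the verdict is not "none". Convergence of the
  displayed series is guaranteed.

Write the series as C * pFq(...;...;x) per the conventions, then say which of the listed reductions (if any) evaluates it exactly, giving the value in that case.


This is -4/9 * 2F1(-1/2, -1/2; 4; 1) in reduced canonical form. Verdict: Gauss's theorem I1 (half-integer case) matches (x = 1; upper {-1/2, -1/2} half-integers, c = 4 in the evaluable pattern). Value: (-16384/11025) / pi.

Structural cue: with t_0 = -4/9, the lower running product (prefactor -4/9) is a rising factorial.
Ratio: r(k) = 1 * (k-1/2) (k-1/2) / [(k+4) (k+1)] - rational in k, leading ratio 1; with t_0 = -4/9, classification follows.


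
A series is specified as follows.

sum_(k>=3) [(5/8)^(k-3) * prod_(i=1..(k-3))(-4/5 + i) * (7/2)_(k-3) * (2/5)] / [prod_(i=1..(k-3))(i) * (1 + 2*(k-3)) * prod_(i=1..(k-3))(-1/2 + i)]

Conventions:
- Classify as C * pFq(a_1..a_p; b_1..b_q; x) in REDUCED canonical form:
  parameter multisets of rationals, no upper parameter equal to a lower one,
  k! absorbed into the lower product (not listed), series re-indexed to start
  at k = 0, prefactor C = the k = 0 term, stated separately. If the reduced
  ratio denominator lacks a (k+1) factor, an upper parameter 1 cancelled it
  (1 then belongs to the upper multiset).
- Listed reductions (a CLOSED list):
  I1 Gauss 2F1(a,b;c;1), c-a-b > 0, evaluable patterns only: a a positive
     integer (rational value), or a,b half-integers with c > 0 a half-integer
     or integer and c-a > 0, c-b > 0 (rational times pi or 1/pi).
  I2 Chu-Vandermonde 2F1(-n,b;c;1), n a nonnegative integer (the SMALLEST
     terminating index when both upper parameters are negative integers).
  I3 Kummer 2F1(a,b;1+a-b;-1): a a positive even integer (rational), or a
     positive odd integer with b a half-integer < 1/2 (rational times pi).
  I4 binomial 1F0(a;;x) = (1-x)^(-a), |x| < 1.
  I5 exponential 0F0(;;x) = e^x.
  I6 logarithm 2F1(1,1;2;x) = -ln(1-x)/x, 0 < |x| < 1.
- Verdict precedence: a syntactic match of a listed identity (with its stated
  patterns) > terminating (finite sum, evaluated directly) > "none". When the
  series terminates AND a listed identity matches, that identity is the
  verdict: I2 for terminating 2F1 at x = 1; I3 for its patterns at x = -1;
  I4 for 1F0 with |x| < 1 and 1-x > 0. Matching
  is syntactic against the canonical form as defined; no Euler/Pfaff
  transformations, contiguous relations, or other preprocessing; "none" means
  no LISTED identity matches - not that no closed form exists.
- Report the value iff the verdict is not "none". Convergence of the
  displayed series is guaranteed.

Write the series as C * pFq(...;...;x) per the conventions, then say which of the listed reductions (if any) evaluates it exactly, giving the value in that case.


Key step: from the first term 2/5: the running product (prefactor 2/5) telescopes to a rising factorial.
Adjacent-term ratio: r(k) = (5/8) * (k+1/5) (k+7/2) / [(k+3/2) (k+1)] - rational in k. x = (5/8); t_0 = 2/5; negate the roots.

The series (x = 5/8) is 2F1: upper {1/5, 7/2}, lower {3/2}, prefactor 2/5. Verdict: none - at argument 5/8 the multisets {1/5, 7/2} ; {3/2} match no listed identity.


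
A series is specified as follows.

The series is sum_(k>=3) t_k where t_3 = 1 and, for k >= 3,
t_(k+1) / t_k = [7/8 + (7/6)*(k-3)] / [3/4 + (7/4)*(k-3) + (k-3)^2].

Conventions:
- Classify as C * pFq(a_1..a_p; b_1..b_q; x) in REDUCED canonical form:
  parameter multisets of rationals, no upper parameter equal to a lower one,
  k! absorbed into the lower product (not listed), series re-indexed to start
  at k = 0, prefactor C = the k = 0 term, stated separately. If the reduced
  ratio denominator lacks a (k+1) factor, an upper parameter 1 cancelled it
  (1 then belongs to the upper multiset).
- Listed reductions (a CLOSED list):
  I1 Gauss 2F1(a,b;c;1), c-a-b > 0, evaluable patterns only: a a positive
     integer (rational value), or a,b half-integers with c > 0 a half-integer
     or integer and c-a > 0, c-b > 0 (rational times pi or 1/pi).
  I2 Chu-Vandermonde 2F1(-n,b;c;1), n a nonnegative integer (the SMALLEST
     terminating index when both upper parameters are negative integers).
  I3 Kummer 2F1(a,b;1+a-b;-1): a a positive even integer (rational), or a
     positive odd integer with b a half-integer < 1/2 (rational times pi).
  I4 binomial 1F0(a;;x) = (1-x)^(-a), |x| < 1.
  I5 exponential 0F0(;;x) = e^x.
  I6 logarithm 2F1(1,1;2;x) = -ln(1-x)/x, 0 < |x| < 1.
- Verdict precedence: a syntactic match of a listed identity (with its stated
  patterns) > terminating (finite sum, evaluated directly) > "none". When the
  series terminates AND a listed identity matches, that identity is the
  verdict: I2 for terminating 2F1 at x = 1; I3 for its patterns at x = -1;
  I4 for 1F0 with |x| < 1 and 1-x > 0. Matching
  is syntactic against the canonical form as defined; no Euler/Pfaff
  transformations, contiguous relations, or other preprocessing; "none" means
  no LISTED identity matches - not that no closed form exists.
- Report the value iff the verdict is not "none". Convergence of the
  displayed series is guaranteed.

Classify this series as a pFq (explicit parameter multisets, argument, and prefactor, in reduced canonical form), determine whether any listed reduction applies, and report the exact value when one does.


Prefactor 1, argument 7/6: 0F0 with upper {-} over lower {-}. Verdict: the exponential series (I5) fires (the 0F0 exponential series at x = 7/6). Sum: e^(7/6).

Key observation: x = (7/6) and the parameter 3/4 appears in both the upper and lower lists and cancels.
Adjacent-term ratio: r(k) = (7/6) * 1 / [(k+1)] - rational in k, leading ratio (7/6); with t_0 = 1, classification follows.


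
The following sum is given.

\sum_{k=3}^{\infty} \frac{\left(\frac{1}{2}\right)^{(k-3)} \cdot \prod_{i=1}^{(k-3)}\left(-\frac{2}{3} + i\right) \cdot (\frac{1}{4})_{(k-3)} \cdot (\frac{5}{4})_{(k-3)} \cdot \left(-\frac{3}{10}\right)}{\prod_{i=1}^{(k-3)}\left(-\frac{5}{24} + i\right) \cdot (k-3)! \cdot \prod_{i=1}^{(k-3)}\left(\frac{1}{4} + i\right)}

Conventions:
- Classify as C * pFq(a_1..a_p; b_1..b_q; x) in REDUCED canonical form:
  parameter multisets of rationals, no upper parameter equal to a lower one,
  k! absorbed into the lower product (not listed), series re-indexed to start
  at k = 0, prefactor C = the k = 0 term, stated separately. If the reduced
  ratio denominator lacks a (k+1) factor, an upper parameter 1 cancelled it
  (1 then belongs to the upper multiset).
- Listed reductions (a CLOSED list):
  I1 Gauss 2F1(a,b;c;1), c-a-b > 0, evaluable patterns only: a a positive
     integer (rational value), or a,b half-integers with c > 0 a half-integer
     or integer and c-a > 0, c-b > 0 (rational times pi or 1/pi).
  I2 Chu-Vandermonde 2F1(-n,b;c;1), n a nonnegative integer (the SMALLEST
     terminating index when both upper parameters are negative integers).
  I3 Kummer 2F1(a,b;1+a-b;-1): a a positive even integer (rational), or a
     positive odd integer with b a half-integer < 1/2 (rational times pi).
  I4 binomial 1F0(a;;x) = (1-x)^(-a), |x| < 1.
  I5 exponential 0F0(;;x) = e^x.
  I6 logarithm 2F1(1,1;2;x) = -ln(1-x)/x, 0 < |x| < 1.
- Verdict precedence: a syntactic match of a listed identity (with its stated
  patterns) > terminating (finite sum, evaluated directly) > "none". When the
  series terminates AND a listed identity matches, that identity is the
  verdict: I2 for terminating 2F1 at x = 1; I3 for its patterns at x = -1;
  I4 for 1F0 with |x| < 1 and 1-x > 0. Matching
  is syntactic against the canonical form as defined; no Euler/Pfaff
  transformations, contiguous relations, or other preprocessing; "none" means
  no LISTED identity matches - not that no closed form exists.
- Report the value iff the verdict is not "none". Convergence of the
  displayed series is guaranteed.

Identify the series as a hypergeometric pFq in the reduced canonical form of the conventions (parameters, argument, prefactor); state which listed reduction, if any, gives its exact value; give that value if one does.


At argument \frac{1}{2}: a 2F1 with upper {\frac{1}{4}, \frac{1}{3}}, lower {\frac{19}{24}}, scaled by C = -\frac{3}{10}. Verdict: none here - no I1-I6 shape fits x = \frac{1}{2} with lower {\frac{19}{24}}.

Structural cue: with t_0 = -\frac{3}{10}, the lower running product (C = -3/10, x = 1/2) is a rising factorial.
Adjacent-term ratio: r(k) = \frac{1}{2} * (k+\frac{1}{4}) (k+\frac{1}{3}) / [(k+\frac{19}{24}) (k+1)] - poly over poly, x = \frac{1}{2} from leading terms; C = -\frac{3}{10} at k = 0.


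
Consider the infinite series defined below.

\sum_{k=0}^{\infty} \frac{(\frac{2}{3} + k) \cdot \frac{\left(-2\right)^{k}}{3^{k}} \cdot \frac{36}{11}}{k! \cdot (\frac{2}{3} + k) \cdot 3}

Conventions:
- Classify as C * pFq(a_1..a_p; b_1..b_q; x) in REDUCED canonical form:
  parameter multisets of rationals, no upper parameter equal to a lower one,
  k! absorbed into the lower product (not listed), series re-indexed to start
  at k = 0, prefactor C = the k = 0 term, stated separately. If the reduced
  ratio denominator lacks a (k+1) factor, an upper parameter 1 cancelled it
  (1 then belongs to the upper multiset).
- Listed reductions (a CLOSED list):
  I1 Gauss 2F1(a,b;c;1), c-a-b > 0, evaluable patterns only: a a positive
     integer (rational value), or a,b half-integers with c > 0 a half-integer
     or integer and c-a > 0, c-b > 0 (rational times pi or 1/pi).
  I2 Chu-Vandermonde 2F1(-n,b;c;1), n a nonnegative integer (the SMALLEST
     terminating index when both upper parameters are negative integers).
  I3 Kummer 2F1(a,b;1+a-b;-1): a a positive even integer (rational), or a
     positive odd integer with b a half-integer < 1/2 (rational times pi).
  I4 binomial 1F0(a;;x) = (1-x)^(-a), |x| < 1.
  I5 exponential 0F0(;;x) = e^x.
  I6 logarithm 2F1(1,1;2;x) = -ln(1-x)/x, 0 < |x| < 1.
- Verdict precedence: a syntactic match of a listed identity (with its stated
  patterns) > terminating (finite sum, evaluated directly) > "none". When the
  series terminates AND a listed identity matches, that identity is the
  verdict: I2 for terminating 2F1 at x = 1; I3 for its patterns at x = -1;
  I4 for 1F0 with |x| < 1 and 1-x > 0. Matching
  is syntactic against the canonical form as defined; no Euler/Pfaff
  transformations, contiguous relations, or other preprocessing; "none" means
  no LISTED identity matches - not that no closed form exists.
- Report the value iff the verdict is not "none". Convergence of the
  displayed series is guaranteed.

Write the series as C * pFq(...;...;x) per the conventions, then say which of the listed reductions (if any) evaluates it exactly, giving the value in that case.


With C = \frac{12}{11}: the canonical form is 0F0(-; -; -\frac{2}{3}). Verdict: exponential (I5) fires (the 0F0 exponential series at x = -\frac{2}{3}). Value: \frac{12}{11} \cdot e^{-\frac{2}{3}}.

First insight: x = -\frac{2}{3} and the constant factors (prefactor 12/11) combine into one prefactor.
Term ratio: r(k) = -\frac{2}{3} * 1 / [(k+1)] - rational in k. x = -\frac{2}{3}; t_0 = \frac{12}{11}; negate the roots.


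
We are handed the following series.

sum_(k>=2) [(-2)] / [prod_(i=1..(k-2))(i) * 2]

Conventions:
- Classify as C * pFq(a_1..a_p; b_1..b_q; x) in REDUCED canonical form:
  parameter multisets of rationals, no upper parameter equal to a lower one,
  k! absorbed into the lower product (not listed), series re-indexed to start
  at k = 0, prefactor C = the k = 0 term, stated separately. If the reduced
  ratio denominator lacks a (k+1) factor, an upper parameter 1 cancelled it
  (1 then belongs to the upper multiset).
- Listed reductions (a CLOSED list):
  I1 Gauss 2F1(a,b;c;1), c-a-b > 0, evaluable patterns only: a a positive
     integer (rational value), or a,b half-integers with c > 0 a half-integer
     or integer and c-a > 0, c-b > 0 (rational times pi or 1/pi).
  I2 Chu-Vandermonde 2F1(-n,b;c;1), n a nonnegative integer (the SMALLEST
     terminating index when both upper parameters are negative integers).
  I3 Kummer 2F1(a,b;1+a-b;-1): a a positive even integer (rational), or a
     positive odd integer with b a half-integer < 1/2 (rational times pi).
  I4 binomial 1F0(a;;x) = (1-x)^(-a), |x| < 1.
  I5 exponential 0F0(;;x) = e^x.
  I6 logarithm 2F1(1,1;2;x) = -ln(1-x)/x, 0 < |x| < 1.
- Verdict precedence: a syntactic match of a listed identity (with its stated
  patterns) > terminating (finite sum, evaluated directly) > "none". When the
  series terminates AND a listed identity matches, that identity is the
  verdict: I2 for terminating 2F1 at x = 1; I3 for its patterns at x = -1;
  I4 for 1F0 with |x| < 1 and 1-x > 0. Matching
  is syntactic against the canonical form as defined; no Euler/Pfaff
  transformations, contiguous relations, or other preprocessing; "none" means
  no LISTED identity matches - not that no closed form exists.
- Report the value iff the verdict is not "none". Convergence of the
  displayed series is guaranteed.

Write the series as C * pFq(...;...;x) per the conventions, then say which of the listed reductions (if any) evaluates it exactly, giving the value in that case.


Prefactor -1, argument 1: 0F0 with upper {-} over lower {-}. Verdict: the I5 exponential reduction fires (the 0F0 exponential series at x = 1). Its exact value is (-1) * e^(1).

Structural cue: with t_0 = -1, the product of the first k integers (C = -1, x = 1) is k!.
Ratio: r(k) = 1 * 1 / [(k+1)] - rational; roots negated = parameters, x = 1, C = -1.


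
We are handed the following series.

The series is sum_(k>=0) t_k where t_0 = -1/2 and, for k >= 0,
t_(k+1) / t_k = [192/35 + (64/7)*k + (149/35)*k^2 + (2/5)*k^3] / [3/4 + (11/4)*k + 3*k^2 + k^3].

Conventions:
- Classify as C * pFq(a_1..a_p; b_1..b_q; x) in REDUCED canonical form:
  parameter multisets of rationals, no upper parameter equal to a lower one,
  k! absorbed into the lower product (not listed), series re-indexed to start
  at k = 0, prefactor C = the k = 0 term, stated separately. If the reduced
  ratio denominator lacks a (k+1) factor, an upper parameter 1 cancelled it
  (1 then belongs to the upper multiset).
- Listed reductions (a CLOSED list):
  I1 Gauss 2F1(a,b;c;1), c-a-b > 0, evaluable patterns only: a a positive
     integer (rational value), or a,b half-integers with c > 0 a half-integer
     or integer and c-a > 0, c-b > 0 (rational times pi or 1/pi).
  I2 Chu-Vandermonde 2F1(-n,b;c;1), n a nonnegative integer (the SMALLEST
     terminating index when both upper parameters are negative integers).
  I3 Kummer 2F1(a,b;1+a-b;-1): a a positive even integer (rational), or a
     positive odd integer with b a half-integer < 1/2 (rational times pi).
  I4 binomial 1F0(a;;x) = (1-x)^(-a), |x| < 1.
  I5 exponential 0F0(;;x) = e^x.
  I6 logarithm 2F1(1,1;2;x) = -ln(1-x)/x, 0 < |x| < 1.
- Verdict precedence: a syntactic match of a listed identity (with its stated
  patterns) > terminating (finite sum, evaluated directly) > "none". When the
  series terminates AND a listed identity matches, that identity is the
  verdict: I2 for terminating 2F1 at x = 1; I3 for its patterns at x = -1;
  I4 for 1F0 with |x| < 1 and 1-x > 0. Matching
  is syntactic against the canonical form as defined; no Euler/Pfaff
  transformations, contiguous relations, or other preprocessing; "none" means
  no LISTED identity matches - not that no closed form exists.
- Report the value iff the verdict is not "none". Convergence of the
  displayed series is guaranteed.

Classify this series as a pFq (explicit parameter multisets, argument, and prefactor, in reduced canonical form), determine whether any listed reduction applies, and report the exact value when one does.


Key observation: with t_0 = -1/2, cancel k + 3/2 from the displayed ratio first; then prefactor -1/2.
Ratio: r(k) = (2/5) * (k+8/7) (k+8) / [(k+1/2) (k+1)] - rational; roots negated = parameters, x = (2/5), C = -1/2.

The series (x = 2/5) is 2F1: upper {8/7, 8}, lower {1/2}, prefactor -1/2. Verdict: none. Every listed pattern misses the 2F1 form at 2/5, upper {8/7, 8}.
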